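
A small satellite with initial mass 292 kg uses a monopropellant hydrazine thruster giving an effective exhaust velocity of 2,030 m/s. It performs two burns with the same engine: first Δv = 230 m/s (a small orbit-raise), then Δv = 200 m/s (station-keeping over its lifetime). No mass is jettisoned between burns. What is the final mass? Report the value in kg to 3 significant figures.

final mass ≈ 236 kg

After the first burn: m = 292 × exp(−230/2030.0) = 292 × 0.89288 = 260.721 kg.
After the second burn: m = 260.721 × exp(−200/2030.0) = 260.721 × 0.90618 = 236.26 kg.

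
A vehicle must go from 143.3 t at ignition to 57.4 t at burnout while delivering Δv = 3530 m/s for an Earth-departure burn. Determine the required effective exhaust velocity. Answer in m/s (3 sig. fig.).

v_e ≈ 3860 m/s

ln(m₀/m_f) = ln(143300/57400) = ln(2.497) = 0.9149.
Rocket equation: v_e = Δv / ln(m₀/m_f) = 3530 / 0.9149 = 3858.4 m/s.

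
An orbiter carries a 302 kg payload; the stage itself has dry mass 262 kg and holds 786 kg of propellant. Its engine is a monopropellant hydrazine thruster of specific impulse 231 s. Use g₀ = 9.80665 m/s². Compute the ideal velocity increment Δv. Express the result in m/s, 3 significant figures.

Δv ≈ 1980 m/s

v_e = Isp · g₀ = 231 × 9.80665 = 2265.3 m/s.
m₀ = payload + dry + propellant = 302 + 262 + 786 = 1,350 kg.
m_f = payload + dry = 302 + 262 = 564 kg.
Rocket equation: Δv = v_e · ln(m₀/m_f) = 2265.3 × ln(2.394) = 2265.3 × 0.8728 ≈ 1977.2 m/s.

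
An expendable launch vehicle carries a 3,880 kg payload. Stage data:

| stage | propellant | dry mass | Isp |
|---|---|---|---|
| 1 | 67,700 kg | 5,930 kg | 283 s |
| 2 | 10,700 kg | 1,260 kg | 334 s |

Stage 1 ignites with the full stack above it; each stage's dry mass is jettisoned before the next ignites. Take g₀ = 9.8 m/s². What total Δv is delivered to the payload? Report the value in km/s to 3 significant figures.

Ignition mass of stage 1 = 67,700+5,930 + 10,700+1,260 + 3,880 = 89,470 kg.
Stage 1: m₀ = 89,470 kg, m_f = 89,470 − 67,700 = 21,770 kg; Δv = 283×9.8×ln(4.11) = 2773.4×1.4134 ≈ 3920 m/s.
Stage 2: m₀ = 15,840 kg, m_f = 15,840 − 10,700 = 5,140 kg; Δv = 334×9.8×ln(3.082) = 3273.2×1.1255 ≈ 3684 m/s.
Total Δv = 3920 + 3684 = 7604 m/s.

Δv ≈ 7.60 km/s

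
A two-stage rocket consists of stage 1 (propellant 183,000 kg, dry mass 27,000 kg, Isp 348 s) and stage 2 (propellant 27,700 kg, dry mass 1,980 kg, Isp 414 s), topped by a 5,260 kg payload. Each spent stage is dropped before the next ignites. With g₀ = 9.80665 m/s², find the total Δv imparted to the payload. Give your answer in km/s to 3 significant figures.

Ignition mass of stage 1 = 183,000+27,000 + 27,700+1,980 + 5,260 = 244,940 kg.
Stage 1: m₀ = 244,940 kg, m_f = 244,940 − 183,000 = 61,940 kg; Δv = 348×9.80665×ln(3.954) = 3412.7×1.3748 ≈ 4692 m/s.
Stage 2: m₀ = 34,940 kg, m_f = 34,940 − 27,700 = 7,240 kg; Δv = 414×9.80665×ln(4.826) = 4060.0×1.5740 ≈ 6390 m/s.
Total Δv = 4692 + 6390 = 11082 m/s.

Δv ≈ 11.1 km/s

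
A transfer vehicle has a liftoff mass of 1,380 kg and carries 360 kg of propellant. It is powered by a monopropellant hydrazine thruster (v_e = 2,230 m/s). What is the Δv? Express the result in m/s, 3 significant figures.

Δv ≈ 674 m/s

m_f = m₀ − m_prop = 1,380 − 360 = 1,020 kg.
Δv = v_e · ln(m₀/m_f) = 2230.0 × ln(1.353) = 2230.0 × 0.3023 ≈ 674.1 m/s.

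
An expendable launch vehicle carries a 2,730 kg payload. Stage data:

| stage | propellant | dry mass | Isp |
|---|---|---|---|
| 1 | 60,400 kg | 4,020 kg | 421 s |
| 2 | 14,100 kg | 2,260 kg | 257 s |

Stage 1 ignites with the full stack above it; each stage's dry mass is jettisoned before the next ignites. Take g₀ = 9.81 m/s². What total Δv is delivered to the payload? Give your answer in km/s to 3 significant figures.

Δv ≈ 8.69 km/s

Ignition mass of stage 1 = 60,400+4,020 + 14,100+2,260 + 2,730 = 83,510 kg.
Stage 1: m₀ = 83,510 kg, m_f = 83,510 − 60,400 = 23,110 kg; Δv = 421×9.81×ln(3.614) = 4130.0×1.2847 ≈ 5306 m/s.
Stage 2: m₀ = 19,090 kg, m_f = 19,090 − 14,100 = 4,990 kg; Δv = 257×9.81×ln(3.826) = 2521.2×1.3417 ≈ 3383 m/s.
Total Δv = 5306 + 3383 = 8689 m/s.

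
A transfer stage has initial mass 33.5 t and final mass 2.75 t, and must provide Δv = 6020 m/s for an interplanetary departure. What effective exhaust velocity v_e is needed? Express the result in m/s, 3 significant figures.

v_e ≈ 2410 m/s

ln(m₀/m_f) = ln(33500/2750) = ln(12.18) = 2.4999.
From the ideal rocket equation, v_e = Δv / ln(m₀/m_f) = 6020 / 2.4999 = 2408.1 m/s.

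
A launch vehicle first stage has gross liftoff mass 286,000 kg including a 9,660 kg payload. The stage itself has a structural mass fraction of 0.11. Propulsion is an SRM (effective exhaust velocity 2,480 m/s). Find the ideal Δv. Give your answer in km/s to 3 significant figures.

Stage wet mass = m₀ − payload = 286,000 − 9,660 = 276,340 kg.
Stage dry mass = ε × stage wet mass = 0.11 × 276,340 = 30,397.4 kg.
Burnout mass m_f = stage dry + payload = 30,397.4 + 9,660 = 40,057.4 kg.
Rocket equation: Δv = v_e · ln(286,000/40,057.4) = 2480.0 × ln(7.14) = 2480.0 × 1.9657 ≈ 4875 m/s.

Δv ≈ 4.87 km/s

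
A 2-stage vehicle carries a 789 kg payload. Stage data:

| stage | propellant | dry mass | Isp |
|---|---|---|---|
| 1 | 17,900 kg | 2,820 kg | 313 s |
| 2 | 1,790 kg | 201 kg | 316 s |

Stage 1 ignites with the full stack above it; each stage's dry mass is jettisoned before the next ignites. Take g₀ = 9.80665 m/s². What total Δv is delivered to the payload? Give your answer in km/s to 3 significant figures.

Δv ≈ 7.60 km/s

Ignition mass of stage 1 = 17,900+2,820 + 1,790+201 + 789 = 23,500 kg.
Stage 1: m₀ = 23,500 kg, m_f = 23,500 − 17,900 = 5,600 kg; Δv = 313×9.80665×ln(4.196) = 3069.5×1.4342 ≈ 4402 m/s.
Stage 2: m₀ = 2,780 kg, m_f = 2,780 − 1,790 = 990 kg; Δv = 316×9.80665×ln(2.808) = 3098.9×1.0325 ≈ 3200 m/s.
Total Δv = 4402 + 3200 = 7602 m/s.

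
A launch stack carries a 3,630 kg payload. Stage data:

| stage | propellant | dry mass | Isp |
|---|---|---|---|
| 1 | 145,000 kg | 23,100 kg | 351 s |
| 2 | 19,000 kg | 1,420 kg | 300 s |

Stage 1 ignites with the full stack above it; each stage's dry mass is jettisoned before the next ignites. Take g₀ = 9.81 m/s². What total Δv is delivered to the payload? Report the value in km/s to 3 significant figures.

Δv ≈ 9.43 km/s

Ignition mass of stage 1 = 145,000+23,100 + 19,000+1,420 + 3,630 = 192,150 kg.
Stage 1: m₀ = 192,150 kg, m_f = 192,150 − 145,000 = 47,150 kg; Δv = 351×9.81×ln(4.075) = 3443.3×1.4049 ≈ 4838 m/s.
Stage 2: m₀ = 24,050 kg, m_f = 24,050 − 19,000 = 5,050 kg; Δv = 300×9.81×ln(4.762) = 2943.0×1.5607 ≈ 4593 m/s.
Total Δv = 4838 + 4593 = 9431 m/s.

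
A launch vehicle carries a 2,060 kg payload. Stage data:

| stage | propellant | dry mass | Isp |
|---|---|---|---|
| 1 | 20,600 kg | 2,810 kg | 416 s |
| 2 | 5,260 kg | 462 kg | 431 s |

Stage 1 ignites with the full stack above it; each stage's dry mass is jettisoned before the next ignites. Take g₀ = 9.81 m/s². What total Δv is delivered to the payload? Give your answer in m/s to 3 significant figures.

Ignition mass of stage 1 = 20,600+2,810 + 5,260+462 + 2,060 = 31,192 kg.
Stage 1: m₀ = 31,192 kg, m_f = 31,192 − 20,600 = 10,592 kg; Δv = 416×9.81×ln(2.945) = 4081.0×1.0801 ≈ 4408 m/s.
Stage 2: m₀ = 7,782 kg, m_f = 7,782 − 5,260 = 2,522 kg; Δv = 431×9.81×ln(3.086) = 4228.1×1.1268 ≈ 4764 m/s.
Total Δv = 4408 + 4764 = 9172 m/s.

Δv ≈ 9170 m/s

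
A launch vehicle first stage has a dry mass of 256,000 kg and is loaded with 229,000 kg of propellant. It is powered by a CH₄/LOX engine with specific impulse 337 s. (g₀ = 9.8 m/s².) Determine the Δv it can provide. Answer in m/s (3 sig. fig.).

Δv ≈ 2110 m/s

v_e = Isp · g₀ = 337 × 9.8 = 3302.6 m/s.
m₀ = m_dry + m_prop = 256,000 + 229,000 = 485,000 kg.
Using Δv = v_e ln(m₀/m_f): Δv = v_e · ln(m₀/m_f) = 3302.6 × ln(1.895) = 3302.6 × 0.6390 ≈ 2110.3 m/s.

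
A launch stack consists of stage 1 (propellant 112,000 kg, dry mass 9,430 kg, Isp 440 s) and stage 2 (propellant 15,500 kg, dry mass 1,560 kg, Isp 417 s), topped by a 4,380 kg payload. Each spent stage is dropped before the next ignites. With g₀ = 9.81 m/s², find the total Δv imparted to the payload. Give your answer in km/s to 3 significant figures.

Δv ≈ 11.9 km/s

Ignition mass of stage 1 = 112,000+9,430 + 15,500+1,560 + 4,380 = 142,870 kg.
Stage 1: m₀ = 142,870 kg, m_f = 142,870 − 112,000 = 30,870 kg; Δv = 440×9.81×ln(4.628) = 4316.4×1.5322 ≈ 6613 m/s.
Stage 2: m₀ = 21,440 kg, m_f = 21,440 − 15,500 = 5,940 kg; Δv = 417×9.81×ln(3.609) = 4090.8×1.2835 ≈ 5251 m/s.
Total Δv = 6613 + 5251 = 11864 m/s.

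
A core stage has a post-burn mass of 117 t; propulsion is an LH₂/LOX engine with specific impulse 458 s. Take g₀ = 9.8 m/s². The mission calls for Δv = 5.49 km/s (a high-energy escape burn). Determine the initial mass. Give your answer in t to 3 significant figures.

v_e = Isp · g₀ = 458 × 9.8 = 4488.4 m/s.
m₀/m_f = exp(Δv / v_e) = exp(5490 / 4488.4) = exp(1.2232) = 3.3979.
m₀ = m_f × 3.3979 = 117 × 3.3979 = 397.554 t.

initial mass ≈ 398 t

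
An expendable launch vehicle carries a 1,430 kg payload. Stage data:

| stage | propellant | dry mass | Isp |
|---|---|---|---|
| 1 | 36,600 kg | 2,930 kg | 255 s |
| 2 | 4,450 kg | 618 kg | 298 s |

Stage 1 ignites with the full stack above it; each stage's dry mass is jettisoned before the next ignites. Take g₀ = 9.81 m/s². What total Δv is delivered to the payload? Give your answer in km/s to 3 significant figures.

Δv ≈ 7.34 km/s

Ignition mass of stage 1 = 36,600+2,930 + 4,450+618 + 1,430 = 46,028 kg.
Stage 1: m₀ = 46,028 kg, m_f = 46,028 − 36,600 = 9,428 kg; Δv = 255×9.81×ln(4.882) = 2501.6×1.5856 ≈ 3966 m/s.
Stage 2: m₀ = 6,498 kg, m_f = 6,498 − 4,450 = 2,048 kg; Δv = 298×9.81×ln(3.173) = 2923.4×1.1546 ≈ 3375 m/s.
Total Δv = 3966 + 3375 = 7341 m/s.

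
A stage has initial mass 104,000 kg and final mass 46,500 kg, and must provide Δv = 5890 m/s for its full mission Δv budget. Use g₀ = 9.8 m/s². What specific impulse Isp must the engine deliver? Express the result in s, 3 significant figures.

Isp ≈ 747 s

ln(m₀/m_f) = ln(104000/46500) = ln(2.237) = 0.8049.
v_e = Δv / ln(m₀/m_f) = 5890 / 0.8049 = 7317.3 m/s.
Isp = v_e / g₀ = 7317.3 / 9.8 = 746.7 s.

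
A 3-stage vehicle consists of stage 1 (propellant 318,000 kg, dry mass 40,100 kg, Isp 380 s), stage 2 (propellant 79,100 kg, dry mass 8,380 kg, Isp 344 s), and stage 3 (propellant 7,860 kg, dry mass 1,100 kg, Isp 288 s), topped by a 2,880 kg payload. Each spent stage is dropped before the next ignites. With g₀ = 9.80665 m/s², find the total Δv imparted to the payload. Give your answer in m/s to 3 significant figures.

Ignition mass of stage 1 = 318,000+40,100 + 79,100+8,380 + 7,860+1,100 + 2,880 = 457,420 kg.
Stage 1: m₀ = 457,420 kg, m_f = 457,420 − 318,000 = 139,420 kg; Δv = 380×9.80665×ln(3.281) = 3726.5×1.1881 ≈ 4428 m/s.
Stage 2: m₀ = 99,320 kg, m_f = 99,320 − 79,100 = 20,220 kg; Δv = 344×9.80665×ln(4.912) = 3373.5×1.5917 ≈ 5369 m/s.
Stage 3: m₀ = 11,840 kg, m_f = 11,840 − 7,860 = 3,980 kg; Δv = 288×9.80665×ln(2.975) = 2824.3×1.0902 ≈ 3079 m/s.
Total Δv = 4428 + 5369 + 3079 = 12876 m/s.

Δv ≈ 12900 m/s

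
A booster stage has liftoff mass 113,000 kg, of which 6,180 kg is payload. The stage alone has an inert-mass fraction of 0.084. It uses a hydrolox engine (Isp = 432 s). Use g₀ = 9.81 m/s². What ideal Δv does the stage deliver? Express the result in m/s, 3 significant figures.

Δv ≈ 8510 m/s

Stage wet mass = m₀ − payload = 113,000 − 6,180 = 106,820 kg.
Stage dry mass = ε × stage wet mass = 0.084 × 106,820 = 8,972.88 kg.
Burnout mass m_f = stage dry + payload = 8,972.88 + 6,180 = 15,152.88 kg.
v_e = Isp · g₀ = 432 × 9.81 = 4237.9 m/s.
From the ideal rocket equation, Δv = v_e · ln(113,000/15,152.88) = 4237.9 × ln(7.457) = 4237.9 × 2.0092 ≈ 8515 m/s.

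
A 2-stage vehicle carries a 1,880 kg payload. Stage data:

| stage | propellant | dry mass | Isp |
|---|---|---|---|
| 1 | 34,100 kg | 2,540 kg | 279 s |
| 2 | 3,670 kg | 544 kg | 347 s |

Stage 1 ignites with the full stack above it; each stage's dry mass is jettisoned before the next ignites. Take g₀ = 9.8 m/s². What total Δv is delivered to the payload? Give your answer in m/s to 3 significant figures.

Δv ≈ 7510 m/s

Ignition mass of stage 1 = 34,100+2,540 + 3,670+544 + 1,880 = 42,734 kg.
Stage 1: m₀ = 42,734 kg, m_f = 42,734 − 34,100 = 8,634 kg; Δv = 279×9.8×ln(4.95) = 2734.2×1.5993 ≈ 4373 m/s.
Stage 2: m₀ = 6,094 kg, m_f = 6,094 − 3,670 = 2,424 kg; Δv = 347×9.8×ln(2.514) = 3400.6×0.9219 ≈ 3135 m/s.
Total Δv = 4373 + 3135 = 7508 m/s.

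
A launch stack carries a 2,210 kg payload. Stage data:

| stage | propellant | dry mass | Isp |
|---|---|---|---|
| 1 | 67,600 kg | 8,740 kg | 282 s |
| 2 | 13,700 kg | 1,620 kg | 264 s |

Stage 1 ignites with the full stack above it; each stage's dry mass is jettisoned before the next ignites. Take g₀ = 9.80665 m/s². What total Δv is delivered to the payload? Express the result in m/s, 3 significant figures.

Ignition mass of stage 1 = 67,600+8,740 + 13,700+1,620 + 2,210 = 93,870 kg.
Stage 1: m₀ = 93,870 kg, m_f = 93,870 − 67,600 = 26,270 kg; Δv = 282×9.80665×ln(3.573) = 2765.5×1.2735 ≈ 3522 m/s.
Stage 2: m₀ = 17,530 kg, m_f = 17,530 − 13,700 = 3,830 kg; Δv = 264×9.80665×ln(4.577) = 2589.0×1.5210 ≈ 3938 m/s.
Total Δv = 3522 + 3938 = 7460 m/s.

Δv ≈ 7460 m/s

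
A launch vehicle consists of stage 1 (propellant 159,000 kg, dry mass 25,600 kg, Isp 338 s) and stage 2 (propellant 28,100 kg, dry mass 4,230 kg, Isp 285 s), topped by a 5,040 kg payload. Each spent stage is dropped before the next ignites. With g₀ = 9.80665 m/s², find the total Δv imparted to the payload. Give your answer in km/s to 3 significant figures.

Ignition mass of stage 1 = 159,000+25,600 + 28,100+4,230 + 5,040 = 221,970 kg.
Stage 1: m₀ = 221,970 kg, m_f = 221,970 − 159,000 = 62,970 kg; Δv = 338×9.80665×ln(3.525) = 3314.6×1.2599 ≈ 4176 m/s.
Stage 2: m₀ = 37,370 kg, m_f = 37,370 − 28,100 = 9,270 kg; Δv = 285×9.80665×ln(4.031) = 2794.9×1.3941 ≈ 3896 m/s.
Total Δv = 4176 + 3896 = 8072 m/s.

Δv ≈ 8.07 km/s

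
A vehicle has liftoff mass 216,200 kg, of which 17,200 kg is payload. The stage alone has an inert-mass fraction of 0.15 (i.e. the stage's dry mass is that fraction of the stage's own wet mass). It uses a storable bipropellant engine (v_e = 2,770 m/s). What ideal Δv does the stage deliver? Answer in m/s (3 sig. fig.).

Stage wet mass = m₀ − payload = 216,200 − 17,200 = 199,000 kg.
Stage dry mass = ε × stage wet mass = 0.15 × 199,000 = 29,850 kg.
Burnout mass m_f = stage dry + payload = 29,850 + 17,200 = 47,050 kg.
Δv = v_e · ln(216,200/47,050) = 2770.0 × ln(4.595) = 2770.0 × 1.5250 ≈ 4224 m/s.

Δv ≈ 4220 m/s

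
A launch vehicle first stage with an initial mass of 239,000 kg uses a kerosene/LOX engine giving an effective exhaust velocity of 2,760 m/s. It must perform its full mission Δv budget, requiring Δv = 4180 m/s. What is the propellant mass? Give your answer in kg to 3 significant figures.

propellant mass ≈ 186000 kg

m₀/m_f = exp(Δv / v_e) = exp(4180 / 2760.0) = exp(1.5145) = 4.5471.
m_f = 239,000 / 4.5471 = 52,561 kg, so propellant = m₀ − m_f = 239,000 − 52,561 = 186,439 kg.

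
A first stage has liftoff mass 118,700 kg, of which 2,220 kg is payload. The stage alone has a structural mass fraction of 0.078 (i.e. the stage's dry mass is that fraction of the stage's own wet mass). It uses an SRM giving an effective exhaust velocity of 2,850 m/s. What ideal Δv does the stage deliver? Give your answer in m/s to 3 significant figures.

Δv ≈ 6700 m/s

Stage wet mass = m₀ − payload = 118,700 − 2,220 = 116,480 kg.
Stage dry mass = ε × stage wet mass = 0.078 × 116,480 = 9,085.44 kg.
Burnout mass m_f = stage dry + payload = 9,085.44 + 2,220 = 11,305.44 kg.
By the Tsiolkovsky rocket equation, Δv = v_e · ln(118,700/11,305.44) = 2850.0 × ln(10.5) = 2850.0 × 2.3513 ≈ 6701 m/s.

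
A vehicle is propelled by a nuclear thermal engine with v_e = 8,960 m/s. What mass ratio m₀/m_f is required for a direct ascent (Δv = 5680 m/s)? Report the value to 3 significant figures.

Rocket equation: m₀/m_f = exp(Δv / v_e) = exp(5680 / 8960.0) = exp(0.6339) = 1.8850.

mass ratio ≈ 1.89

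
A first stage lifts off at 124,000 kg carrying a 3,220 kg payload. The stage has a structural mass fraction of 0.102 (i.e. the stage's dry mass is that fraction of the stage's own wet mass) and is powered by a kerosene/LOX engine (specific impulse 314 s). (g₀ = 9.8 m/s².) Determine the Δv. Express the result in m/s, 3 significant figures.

Stage wet mass = m₀ − payload = 124,000 − 3,220 = 120,780 kg.
Stage dry mass = ε × stage wet mass = 0.102 × 120,780 = 12,319.6 kg.
Burnout mass m_f = stage dry + payload = 12,319.6 + 3,220 = 15,539.6 kg.
v_e = Isp · g₀ = 314 × 9.8 = 3077.2 m/s.
Δv = v_e · ln(124,000/15,539.6) = 3077.2 × ln(7.98) = 3077.2 × 2.0769 ≈ 6391 m/s.

Δv ≈ 6390 m/s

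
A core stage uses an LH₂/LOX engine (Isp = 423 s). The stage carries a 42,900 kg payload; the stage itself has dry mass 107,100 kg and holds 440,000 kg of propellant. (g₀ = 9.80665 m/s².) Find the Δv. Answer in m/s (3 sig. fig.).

v_e = Isp · g₀ = 423 × 9.80665 = 4148.2 m/s.
m₀ = payload + dry + propellant = 42,900 + 107,100 + 440,000 = 590,000 kg.
m_f = payload + dry = 42,900 + 107,100 = 150,000 kg.
Using Δv = v_e ln(m₀/m_f): Δv = v_e · ln(m₀/m_f) = 4148.2 × ln(3.933) = 4148.2 × 1.3695 ≈ 5680.9 m/s.

Δv ≈ 5680 m/s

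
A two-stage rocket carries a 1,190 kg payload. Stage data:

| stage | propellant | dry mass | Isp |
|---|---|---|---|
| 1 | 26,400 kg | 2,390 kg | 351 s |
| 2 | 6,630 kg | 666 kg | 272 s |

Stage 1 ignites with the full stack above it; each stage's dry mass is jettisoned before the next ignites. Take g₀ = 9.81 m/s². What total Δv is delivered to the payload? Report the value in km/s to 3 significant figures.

Δv ≈ 8.30 km/s

Ignition mass of stage 1 = 26,400+2,390 + 6,630+666 + 1,190 = 37,276 kg.
Stage 1: m₀ = 37,276 kg, m_f = 37,276 − 26,400 = 10,876 kg; Δv = 351×9.81×ln(3.427) = 3443.3×1.2318 ≈ 4241 m/s.
Stage 2: m₀ = 8,486 kg, m_f = 8,486 − 6,630 = 1,856 kg; Δv = 272×9.81×ln(4.572) = 2668.3×1.5200 ≈ 4056 m/s.
Total Δv = 4241 + 4056 = 8297 m/s.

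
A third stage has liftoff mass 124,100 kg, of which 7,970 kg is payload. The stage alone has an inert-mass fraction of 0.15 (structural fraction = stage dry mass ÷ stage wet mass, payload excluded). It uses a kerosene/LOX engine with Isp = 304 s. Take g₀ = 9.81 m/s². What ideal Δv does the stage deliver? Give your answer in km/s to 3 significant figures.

Δv ≈ 4.73 km/s

Stage wet mass = m₀ − payload = 124,100 − 7,970 = 116,130 kg.
Stage dry mass = ε × stage wet mass = 0.15 × 116,130 = 17,419.5 kg.
Burnout mass m_f = stage dry + payload = 17,419.5 + 7,970 = 25,389.5 kg.
v_e = Isp · g₀ = 304 × 9.81 = 2982.2 m/s.
Rocket equation: Δv = v_e · ln(124,100/25,389.5) = 2982.2 × ln(4.888) = 2982.2 × 1.5868 ≈ 4732 m/s.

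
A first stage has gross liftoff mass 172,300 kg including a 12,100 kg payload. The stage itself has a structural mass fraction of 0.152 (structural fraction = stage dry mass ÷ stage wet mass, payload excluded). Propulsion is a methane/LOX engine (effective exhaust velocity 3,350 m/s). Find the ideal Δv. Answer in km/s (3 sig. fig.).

Stage wet mass = m₀ − payload = 172,300 − 12,100 = 160,200 kg.
Stage dry mass = ε × stage wet mass = 0.152 × 160,200 = 24,350.4 kg.
Burnout mass m_f = stage dry + payload = 24,350.4 + 12,100 = 36,450.4 kg.
Δv = v_e · ln(172,300/36,450.4) = 3350.0 × ln(4.727) = 3350.0 × 1.5533 ≈ 5204 m/s.

Δv ≈ 5.20 km/s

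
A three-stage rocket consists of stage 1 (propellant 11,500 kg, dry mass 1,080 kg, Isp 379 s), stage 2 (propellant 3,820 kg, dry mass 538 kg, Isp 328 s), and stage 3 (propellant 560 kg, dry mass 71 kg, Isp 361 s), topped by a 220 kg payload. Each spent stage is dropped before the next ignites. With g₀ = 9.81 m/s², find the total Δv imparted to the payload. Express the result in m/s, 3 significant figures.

Ignition mass of stage 1 = 11,500+1,080 + 3,820+538 + 560+71 + 220 = 17,789 kg.
Stage 1: m₀ = 17,789 kg, m_f = 17,789 − 11,500 = 6,289 kg; Δv = 379×9.81×ln(2.829) = 3718.0×1.0398 ≈ 3866 m/s.
Stage 2: m₀ = 5,209 kg, m_f = 5,209 − 3,820 = 1,389 kg; Δv = 328×9.81×ln(3.75) = 3217.7×1.3218 ≈ 4253 m/s.
Stage 3: m₀ = 851 kg, m_f = 851 − 560 = 291 kg; Δv = 361×9.81×ln(2.924) = 3541.4×1.0731 ≈ 3800 m/s.
Total Δv = 3866 + 4253 + 3800 = 11919 m/s.

Δv ≈ 11900 m/s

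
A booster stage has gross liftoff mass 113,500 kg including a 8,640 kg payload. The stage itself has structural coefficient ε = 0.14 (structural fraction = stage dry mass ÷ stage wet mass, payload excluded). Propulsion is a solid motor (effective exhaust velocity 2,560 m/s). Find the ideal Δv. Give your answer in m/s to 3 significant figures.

Δv ≈ 4050 m/s

Stage wet mass = m₀ − payload = 113,500 − 8,640 = 104,860 kg.
Stage dry mass = ε × stage wet mass = 0.14 × 104,860 = 14,680.4 kg.
Burnout mass m_f = stage dry + payload = 14,680.4 + 8,640 = 23,320.4 kg.
Rocket equation: Δv = v_e · ln(113,500/23,320.4) = 2560.0 × ln(4.867) = 2560.0 × 1.5825 ≈ 4051 m/s.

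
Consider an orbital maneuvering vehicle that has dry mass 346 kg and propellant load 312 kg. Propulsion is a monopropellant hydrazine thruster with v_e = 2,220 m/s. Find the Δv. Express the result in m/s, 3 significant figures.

m₀ = m_dry + m_prop = 346 + 312 = 658 kg.
Rocket equation: Δv = v_e · ln(m₀/m_f) = 2220.0 × ln(1.902) = 2220.0 × 0.6428 ≈ 1426.9 m/s.

Δv ≈ 1430 m/s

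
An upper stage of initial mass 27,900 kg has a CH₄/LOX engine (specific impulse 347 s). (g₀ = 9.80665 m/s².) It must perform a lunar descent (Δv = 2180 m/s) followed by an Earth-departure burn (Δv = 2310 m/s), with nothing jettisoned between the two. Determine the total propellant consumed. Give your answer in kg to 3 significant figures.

v_e = Isp · g₀ = 347 × 9.80665 = 3402.9 m/s.
After the first burn: m = 27900 × exp(−2180/3402.9) = 27900 × 0.52696 = 14,702.2 kg.
After the second burn: m = 14,702.2 × exp(−2310/3402.9) = 14,702.2 × 0.50721 = 7,457.1 kg.
Total propellant = m₀ − m_final = 27900 − 7,457.1 = 20,442.9 kg.

total propellant consumed ≈ 20400 kg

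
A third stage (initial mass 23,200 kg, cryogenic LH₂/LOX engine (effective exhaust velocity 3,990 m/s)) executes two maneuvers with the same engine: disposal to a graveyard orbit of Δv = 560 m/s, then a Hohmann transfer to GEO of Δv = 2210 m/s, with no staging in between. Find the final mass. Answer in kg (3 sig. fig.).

After the first burn: m = 23200 × exp(−560/3990.0) = 23200 × 0.86905 = 20,162 kg.
After the second burn: m = 20,162 × exp(−2210/3990.0) = 20,162 × 0.57471 = 11,587.3 kg.

final mass ≈ 11600 kg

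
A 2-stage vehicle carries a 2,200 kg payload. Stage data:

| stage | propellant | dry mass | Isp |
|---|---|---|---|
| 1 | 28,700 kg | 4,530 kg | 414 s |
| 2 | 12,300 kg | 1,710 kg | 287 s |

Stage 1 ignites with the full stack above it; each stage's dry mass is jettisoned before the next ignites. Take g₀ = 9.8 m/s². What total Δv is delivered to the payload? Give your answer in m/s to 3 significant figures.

Ignition mass of stage 1 = 28,700+4,530 + 12,300+1,710 + 2,200 = 49,440 kg.
Stage 1: m₀ = 49,440 kg, m_f = 49,440 − 28,700 = 20,740 kg; Δv = 414×9.8×ln(2.384) = 4057.2×0.8687 ≈ 3524 m/s.
Stage 2: m₀ = 16,210 kg, m_f = 16,210 − 12,300 = 3,910 kg; Δv = 287×9.8×ln(4.146) = 2812.6×1.4221 ≈ 4000 m/s.
Total Δv = 3524 + 4000 = 7524 m/s.

Δv ≈ 7520 m/s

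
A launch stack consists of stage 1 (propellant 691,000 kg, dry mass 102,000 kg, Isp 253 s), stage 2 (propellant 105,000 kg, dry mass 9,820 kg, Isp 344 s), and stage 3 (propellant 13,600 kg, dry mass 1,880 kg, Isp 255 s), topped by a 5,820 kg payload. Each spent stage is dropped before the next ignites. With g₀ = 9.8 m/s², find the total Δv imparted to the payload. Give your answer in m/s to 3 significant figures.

Δv ≈ 10900 m/s

Ignition mass of stage 1 = 691,000+102,000 + 105,000+9,820 + 13,600+1,880 + 5,820 = 929,120 kg.
Stage 1: m₀ = 929,120 kg, m_f = 929,120 − 691,000 = 238,120 kg; Δv = 253×9.8×ln(3.902) = 2479.4×1.3615 ≈ 3376 m/s.
Stage 2: m₀ = 136,120 kg, m_f = 136,120 − 105,000 = 31,120 kg; Δv = 344×9.8×ln(4.374) = 3371.2×1.4757 ≈ 4975 m/s.
Stage 3: m₀ = 21,300 kg, m_f = 21,300 − 13,600 = 7,700 kg; Δv = 255×9.8×ln(2.766) = 2499.0×1.0175 ≈ 2543 m/s.
Total Δv = 3376 + 4975 + 2543 = 10894 m/s.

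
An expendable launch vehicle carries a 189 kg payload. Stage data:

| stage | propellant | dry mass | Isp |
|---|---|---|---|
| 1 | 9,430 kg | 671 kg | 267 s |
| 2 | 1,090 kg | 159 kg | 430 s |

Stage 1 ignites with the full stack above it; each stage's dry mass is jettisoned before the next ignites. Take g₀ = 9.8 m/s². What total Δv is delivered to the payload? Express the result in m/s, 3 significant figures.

Δv ≈ 10400 m/s

Ignition mass of stage 1 = 9,430+671 + 1,090+159 + 189 = 11,539 kg.
Stage 1: m₀ = 11,539 kg, m_f = 11,539 − 9,430 = 2,109 kg; Δv = 267×9.8×ln(5.471) = 2616.6×1.6995 ≈ 4447 m/s.
Stage 2: m₀ = 1,438 kg, m_f = 1,438 − 1,090 = 348 kg; Δv = 430×9.8×ln(4.132) = 4214.0×1.4188 ≈ 5979 m/s.
Total Δv = 4447 + 5979 = 10426 m/s.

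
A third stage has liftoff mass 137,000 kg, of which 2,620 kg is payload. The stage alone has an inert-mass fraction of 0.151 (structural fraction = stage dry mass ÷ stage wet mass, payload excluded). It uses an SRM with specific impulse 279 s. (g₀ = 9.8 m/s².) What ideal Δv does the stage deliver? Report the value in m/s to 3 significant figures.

Δv ≈ 4890 m/s

Stage wet mass = m₀ − payload = 137,000 − 2,620 = 134,380 kg.
Stage dry mass = ε × stage wet mass = 0.151 × 134,380 = 20,291.4 kg.
Burnout mass m_f = stage dry + payload = 20,291.4 + 2,620 = 22,911.4 kg.
v_e = Isp · g₀ = 279 × 9.8 = 2734.2 m/s.
Rocket equation: Δv = v_e · ln(137,000/22,911.4) = 2734.2 × ln(5.98) = 2734.2 × 1.7883 ≈ 4890 m/s.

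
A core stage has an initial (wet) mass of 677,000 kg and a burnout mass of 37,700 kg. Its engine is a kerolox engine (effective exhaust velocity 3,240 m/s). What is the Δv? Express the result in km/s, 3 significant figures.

Δv ≈ 9.36 km/s

From the ideal rocket equation, Δv = v_e · ln(m₀/m_f) = 3240.0 × ln(17.96) = 3240.0 × 2.8880 ≈ 9357.2 m/s.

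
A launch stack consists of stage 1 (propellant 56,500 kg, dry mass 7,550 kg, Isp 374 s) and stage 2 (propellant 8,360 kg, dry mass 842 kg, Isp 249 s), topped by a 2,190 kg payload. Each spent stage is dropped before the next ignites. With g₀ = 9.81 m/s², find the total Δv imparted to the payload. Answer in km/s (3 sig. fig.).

Δv ≈ 8.30 km/s

Ignition mass of stage 1 = 56,500+7,550 + 8,360+842 + 2,190 = 75,442 kg.
Stage 1: m₀ = 75,442 kg, m_f = 75,442 − 56,500 = 18,942 kg; Δv = 374×9.81×ln(3.983) = 3668.9×1.3820 ≈ 5070 m/s.
Stage 2: m₀ = 11,392 kg, m_f = 11,392 − 8,360 = 3,032 kg; Δv = 249×9.81×ln(3.757) = 2442.7×1.3237 ≈ 3233 m/s.
Total Δv = 5070 + 3233 = 8303 m/s.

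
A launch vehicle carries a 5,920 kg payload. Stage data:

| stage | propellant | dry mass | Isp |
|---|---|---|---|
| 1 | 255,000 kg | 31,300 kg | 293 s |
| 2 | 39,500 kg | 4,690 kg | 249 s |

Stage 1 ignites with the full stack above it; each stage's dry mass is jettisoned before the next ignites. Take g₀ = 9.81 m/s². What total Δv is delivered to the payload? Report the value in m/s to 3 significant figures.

Δv ≈ 7870 m/s

Ignition mass of stage 1 = 255,000+31,300 + 39,500+4,690 + 5,920 = 336,410 kg.
Stage 1: m₀ = 336,410 kg, m_f = 336,410 − 255,000 = 81,410 kg; Δv = 293×9.81×ln(4.132) = 2874.3×1.4188 ≈ 4078 m/s.
Stage 2: m₀ = 50,110 kg, m_f = 50,110 − 39,500 = 10,610 kg; Δv = 249×9.81×ln(4.723) = 2442.7×1.5524 ≈ 3792 m/s.
Total Δv = 4078 + 3792 = 7870 m/s.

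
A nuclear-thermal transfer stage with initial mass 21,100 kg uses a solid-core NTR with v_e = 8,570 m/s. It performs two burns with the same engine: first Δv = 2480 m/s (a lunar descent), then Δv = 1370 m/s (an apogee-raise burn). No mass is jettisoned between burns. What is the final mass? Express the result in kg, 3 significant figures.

After the first burn: m = 21100 × exp(−2480/8570.0) = 21100 × 0.74873 = 15,798.2 kg.
After the second burn: m = 15,798.2 × exp(−1370/8570.0) = 15,798.2 × 0.85226 = 13,464.2 kg.

final mass ≈ 13500 kg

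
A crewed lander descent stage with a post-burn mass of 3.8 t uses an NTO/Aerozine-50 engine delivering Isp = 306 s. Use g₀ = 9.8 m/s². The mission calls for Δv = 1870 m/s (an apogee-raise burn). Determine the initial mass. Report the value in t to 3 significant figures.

initial mass ≈ 7.09 t

v_e = Isp · g₀ = 306 × 9.8 = 2998.8 m/s.
From the ideal rocket equation, m₀/m_f = exp(Δv / v_e) = exp(1870 / 2998.8) = exp(0.6236) = 1.8656.
m₀ = m_f × 1.8656 = 3.8 × 1.8656 = 7.08928 t.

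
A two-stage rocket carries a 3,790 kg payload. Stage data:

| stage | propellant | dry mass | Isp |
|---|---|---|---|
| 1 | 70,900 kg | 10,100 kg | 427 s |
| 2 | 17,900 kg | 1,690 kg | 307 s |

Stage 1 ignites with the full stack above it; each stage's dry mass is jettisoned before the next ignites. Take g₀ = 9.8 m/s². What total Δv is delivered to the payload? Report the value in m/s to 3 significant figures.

Δv ≈ 9120 m/s

Ignition mass of stage 1 = 70,900+10,100 + 17,900+1,690 + 3,790 = 104,380 kg.
Stage 1: m₀ = 104,380 kg, m_f = 104,380 − 70,900 = 33,480 kg; Δv = 427×9.8×ln(3.118) = 4184.6×1.1371 ≈ 4758 m/s.
Stage 2: m₀ = 23,380 kg, m_f = 23,380 − 17,900 = 5,480 kg; Δv = 307×9.8×ln(4.266) = 3008.6×1.4508 ≈ 4365 m/s.
Total Δv = 4758 + 4365 = 9123 m/s.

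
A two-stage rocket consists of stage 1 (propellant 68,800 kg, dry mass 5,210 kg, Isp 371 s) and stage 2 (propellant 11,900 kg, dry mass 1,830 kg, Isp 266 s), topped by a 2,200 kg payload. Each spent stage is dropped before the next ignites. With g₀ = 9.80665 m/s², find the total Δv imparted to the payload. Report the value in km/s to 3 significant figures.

Ignition mass of stage 1 = 68,800+5,210 + 11,900+1,830 + 2,200 = 89,940 kg.
Stage 1: m₀ = 89,940 kg, m_f = 89,940 − 68,800 = 21,140 kg; Δv = 371×9.80665×ln(4.254) = 3638.3×1.4480 ≈ 5268 m/s.
Stage 2: m₀ = 15,930 kg, m_f = 15,930 − 11,900 = 4,030 kg; Δv = 266×9.80665×ln(3.953) = 2608.6×1.3744 ≈ 3585 m/s.
Total Δv = 5268 + 3585 = 8853 m/s.

Δv ≈ 8.85 km/s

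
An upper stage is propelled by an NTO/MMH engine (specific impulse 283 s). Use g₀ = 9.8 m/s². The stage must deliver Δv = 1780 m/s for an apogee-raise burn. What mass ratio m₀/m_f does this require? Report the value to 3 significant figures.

mass ratio ≈ 1.90

v_e = Isp · g₀ = 283 × 9.8 = 2773.4 m/s.
Using Δv = v_e ln(m₀/m_f): m₀/m_f = exp(Δv / v_e) = exp(1780 / 2773.4) = exp(0.6418) = 1.8999.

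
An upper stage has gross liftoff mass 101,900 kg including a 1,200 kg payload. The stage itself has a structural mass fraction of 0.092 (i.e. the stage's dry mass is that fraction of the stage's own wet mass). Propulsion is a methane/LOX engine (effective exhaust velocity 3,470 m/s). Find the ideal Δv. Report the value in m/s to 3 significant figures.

Δv ≈ 7900 m/s

Stage wet mass = m₀ − payload = 101,900 − 1,200 = 100,700 kg.
Stage dry mass = ε × stage wet mass = 0.092 × 100,700 = 9,264.4 kg.
Burnout mass m_f = stage dry + payload = 9,264.4 + 1,200 = 10,464.4 kg.
Δv = v_e · ln(101,900/10,464.4) = 3470.0 × ln(9.738) = 3470.0 × 2.2760 ≈ 7898 m/s.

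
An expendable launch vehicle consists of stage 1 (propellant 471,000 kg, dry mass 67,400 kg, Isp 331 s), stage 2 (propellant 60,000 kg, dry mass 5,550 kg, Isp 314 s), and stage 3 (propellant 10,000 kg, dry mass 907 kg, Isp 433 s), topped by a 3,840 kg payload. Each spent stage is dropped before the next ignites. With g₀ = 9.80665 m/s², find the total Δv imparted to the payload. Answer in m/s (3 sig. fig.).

Ignition mass of stage 1 = 471,000+67,400 + 60,000+5,550 + 10,000+907 + 3,840 = 618,697 kg.
Stage 1: m₀ = 618,697 kg, m_f = 618,697 − 471,000 = 147,697 kg; Δv = 331×9.80665×ln(4.189) = 3246.0×1.4325 ≈ 4650 m/s.
Stage 2: m₀ = 80,297 kg, m_f = 80,297 − 60,000 = 20,297 kg; Δv = 314×9.80665×ln(3.956) = 3079.3×1.3753 ≈ 4235 m/s.
Stage 3: m₀ = 14,747 kg, m_f = 14,747 − 10,000 = 4,747 kg; Δv = 433×9.80665×ln(3.107) = 4246.3×1.1335 ≈ 4813 m/s.
Total Δv = 4650 + 4235 + 4813 = 13698 m/s.

Δv ≈ 13700 m/s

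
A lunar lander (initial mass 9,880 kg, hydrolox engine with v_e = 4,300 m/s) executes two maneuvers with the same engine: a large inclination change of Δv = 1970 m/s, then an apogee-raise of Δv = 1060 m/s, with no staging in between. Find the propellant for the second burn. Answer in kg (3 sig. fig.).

propellant for the second burn ≈ 1370 kg

After the first burn: m = 9880 × exp(−1970/4300.0) = 9880 × 0.63246 = 6,248.7 kg.
After the second burn: m = 6,248.7 × exp(−1060/4300.0) = 6,248.7 × 0.78152 = 4,883.48 kg.
Second-burn propellant = 6,248.7 − 4,883.48 = 1,365.22 kg.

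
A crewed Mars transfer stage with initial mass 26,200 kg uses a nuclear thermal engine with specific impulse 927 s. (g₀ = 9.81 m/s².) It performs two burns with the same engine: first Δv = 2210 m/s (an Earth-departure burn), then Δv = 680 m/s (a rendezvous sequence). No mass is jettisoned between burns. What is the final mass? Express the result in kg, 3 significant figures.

final mass ≈ 19100 kg

v_e = Isp · g₀ = 927 × 9.81 = 9093.9 m/s.
After the first burn: m = 26200 × exp(−2210/9093.9) = 26200 × 0.78426 = 20,547.6 kg.
After the second burn: m = 20,547.6 × exp(−680/9093.9) = 20,547.6 × 0.92795 = 19,067.1 kg.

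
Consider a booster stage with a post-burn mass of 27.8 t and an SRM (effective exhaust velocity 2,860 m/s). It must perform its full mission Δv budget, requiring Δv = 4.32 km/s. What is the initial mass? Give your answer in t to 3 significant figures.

initial mass ≈ 126 t

By the Tsiolkovsky rocket equation, m₀/m_f = exp(Δv / v_e) = exp(4320 / 2860.0) = exp(1.5105) = 4.5289.
m₀ = m_f × 4.5289 = 27.8 × 4.5289 = 125.903 t.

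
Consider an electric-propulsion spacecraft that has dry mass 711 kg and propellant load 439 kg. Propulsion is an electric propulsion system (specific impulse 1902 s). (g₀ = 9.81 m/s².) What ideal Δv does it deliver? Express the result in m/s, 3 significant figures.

Δv ≈ 8970 m/s

v_e = Isp · g₀ = 1902 × 9.81 = 18658.6 m/s.
m₀ = m_dry + m_prop = 711 + 439 = 1,150 kg.
By the Tsiolkovsky rocket equation, Δv = v_e · ln(m₀/m_f) = 18658.6 × ln(1.617) = 18658.6 × 0.4808 ≈ 8971.9 m/s.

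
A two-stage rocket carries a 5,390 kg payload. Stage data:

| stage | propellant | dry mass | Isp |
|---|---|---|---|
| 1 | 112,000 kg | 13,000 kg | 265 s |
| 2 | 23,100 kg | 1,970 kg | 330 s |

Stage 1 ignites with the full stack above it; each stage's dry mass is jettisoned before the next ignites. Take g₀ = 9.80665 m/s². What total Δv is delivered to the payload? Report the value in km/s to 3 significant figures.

Ignition mass of stage 1 = 112,000+13,000 + 23,100+1,970 + 5,390 = 155,460 kg.
Stage 1: m₀ = 155,460 kg, m_f = 155,460 − 112,000 = 43,460 kg; Δv = 265×9.80665×ln(3.577) = 2598.8×1.2745 ≈ 3312 m/s.
Stage 2: m₀ = 30,460 kg, m_f = 30,460 − 23,100 = 7,360 kg; Δv = 330×9.80665×ln(4.139) = 3236.2×1.4204 ≈ 4597 m/s.
Total Δv = 3312 + 4597 = 7909 m/s.

Δv ≈ 7.91 km/s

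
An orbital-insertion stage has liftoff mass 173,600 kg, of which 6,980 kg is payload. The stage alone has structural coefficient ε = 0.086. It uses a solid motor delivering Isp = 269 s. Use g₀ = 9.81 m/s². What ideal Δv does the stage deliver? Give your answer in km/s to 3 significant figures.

Stage wet mass = m₀ − payload = 173,600 − 6,980 = 166,620 kg.
Stage dry mass = ε × stage wet mass = 0.086 × 166,620 = 14,329.3 kg.
Burnout mass m_f = stage dry + payload = 14,329.3 + 6,980 = 21,309.3 kg.
v_e = Isp · g₀ = 269 × 9.81 = 2638.9 m/s.
Δv = v_e · ln(173,600/21,309.3) = 2638.9 × ln(8.147) = 2638.9 × 2.0976 ≈ 5535 m/s.

Δv ≈ 5.54 km/s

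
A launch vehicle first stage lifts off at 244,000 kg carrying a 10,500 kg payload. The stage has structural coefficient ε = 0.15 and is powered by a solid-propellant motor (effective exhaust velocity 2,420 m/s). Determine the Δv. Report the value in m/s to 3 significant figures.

Δv ≈ 4060 m/s

Stage wet mass = m₀ − payload = 244,000 − 10,500 = 233,500 kg.
Stage dry mass = ε × stage wet mass = 0.15 × 233,500 = 35,025 kg.
Burnout mass m_f = stage dry + payload = 35,025 + 10,500 = 45,525 kg.
Δv = v_e · ln(244,000/45,525) = 2420.0 × ln(5.36) = 2420.0 × 1.6789 ≈ 4063 m/s.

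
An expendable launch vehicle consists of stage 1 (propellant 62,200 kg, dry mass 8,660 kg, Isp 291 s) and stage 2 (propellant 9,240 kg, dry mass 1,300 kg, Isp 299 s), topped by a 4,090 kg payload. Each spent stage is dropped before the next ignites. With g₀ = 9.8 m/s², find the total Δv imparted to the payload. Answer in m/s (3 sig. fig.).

Δv ≈ 6630 m/s

Ignition mass of stage 1 = 62,200+8,660 + 9,240+1,300 + 4,090 = 85,490 kg.
Stage 1: m₀ = 85,490 kg, m_f = 85,490 − 62,200 = 23,290 kg; Δv = 291×9.8×ln(3.671) = 2851.8×1.3004 ≈ 3708 m/s.
Stage 2: m₀ = 14,630 kg, m_f = 14,630 − 9,240 = 5,390 kg; Δv = 299×9.8×ln(2.714) = 2930.2×0.9985 ≈ 2926 m/s.
Total Δv = 3708 + 2926 = 6634 m/s.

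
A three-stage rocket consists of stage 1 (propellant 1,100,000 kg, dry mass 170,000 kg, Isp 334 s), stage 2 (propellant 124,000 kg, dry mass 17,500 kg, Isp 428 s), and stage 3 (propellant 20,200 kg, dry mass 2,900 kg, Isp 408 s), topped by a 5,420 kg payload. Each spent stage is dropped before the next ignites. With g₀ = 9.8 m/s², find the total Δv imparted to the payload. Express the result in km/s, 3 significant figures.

Δv ≈ 15.1 km/s

Ignition mass of stage 1 = 1,100,000+170,000 + 124,000+17,500 + 20,200+2,900 + 5,420 = 1,440,020 kg.
Stage 1: m₀ = 1,440,020 kg, m_f = 1,440,020 − 1,100,000 = 340,020 kg; Δv = 334×9.8×ln(4.235) = 3273.2×1.4434 ≈ 4725 m/s.
Stage 2: m₀ = 170,020 kg, m_f = 170,020 − 124,000 = 46,020 kg; Δv = 428×9.8×ln(3.694) = 4194.4×1.3068 ≈ 5481 m/s.
Stage 3: m₀ = 28,520 kg, m_f = 28,520 − 20,200 = 8,320 kg; Δv = 408×9.8×ln(3.428) = 3998.4×1.2319 ≈ 4926 m/s.
Total Δv = 4725 + 5481 + 4926 = 15132 m/s.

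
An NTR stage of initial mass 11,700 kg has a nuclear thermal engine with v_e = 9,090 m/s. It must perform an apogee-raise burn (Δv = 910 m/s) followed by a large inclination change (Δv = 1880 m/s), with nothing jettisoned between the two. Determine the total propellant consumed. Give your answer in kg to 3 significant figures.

After the first burn: m = 11700 × exp(−910/9090.0) = 11700 × 0.90474 = 10,585.5 kg.
After the second burn: m = 10,585.5 × exp(−1880/9090.0) = 10,585.5 × 0.81317 = 8,607.81 kg.
Total propellant = m₀ − m_final = 11700 − 8,607.81 = 3,092.19 kg.

total propellant consumed ≈ 3090 kg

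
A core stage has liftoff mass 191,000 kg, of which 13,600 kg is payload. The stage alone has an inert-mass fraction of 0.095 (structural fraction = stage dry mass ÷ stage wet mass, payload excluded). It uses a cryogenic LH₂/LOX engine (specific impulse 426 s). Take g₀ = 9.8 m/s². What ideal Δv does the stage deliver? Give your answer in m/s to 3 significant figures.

Stage wet mass = m₀ − payload = 191,000 − 13,600 = 177,400 kg.
Stage dry mass = ε × stage wet mass = 0.095 × 177,400 = 16,853 kg.
Burnout mass m_f = stage dry + payload = 16,853 + 13,600 = 30,453 kg.
v_e = Isp · g₀ = 426 × 9.8 = 4174.8 m/s.
From the ideal rocket equation, Δv = v_e · ln(191,000/30,453) = 4174.8 × ln(6.272) = 4174.8 × 1.8361 ≈ 7665 m/s.

Δv ≈ 7670 m/s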